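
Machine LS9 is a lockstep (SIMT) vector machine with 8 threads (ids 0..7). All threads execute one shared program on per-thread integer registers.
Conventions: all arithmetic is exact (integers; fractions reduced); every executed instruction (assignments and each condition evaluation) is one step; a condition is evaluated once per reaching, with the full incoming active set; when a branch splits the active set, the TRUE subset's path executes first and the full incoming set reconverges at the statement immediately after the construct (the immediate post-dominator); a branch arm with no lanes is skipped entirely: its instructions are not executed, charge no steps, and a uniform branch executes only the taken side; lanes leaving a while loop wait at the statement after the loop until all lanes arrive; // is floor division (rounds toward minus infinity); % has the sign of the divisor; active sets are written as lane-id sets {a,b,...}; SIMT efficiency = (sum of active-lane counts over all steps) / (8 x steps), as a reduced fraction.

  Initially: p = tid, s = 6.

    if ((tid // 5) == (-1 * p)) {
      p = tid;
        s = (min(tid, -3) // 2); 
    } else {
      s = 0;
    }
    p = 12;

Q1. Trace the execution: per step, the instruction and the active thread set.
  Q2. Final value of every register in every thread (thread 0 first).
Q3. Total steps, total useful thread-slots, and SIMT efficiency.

step 0: eval ((tid // 5) == (-1 * p)) {0,1,2,3,4,5,6,7}
step 1: p <- tid                     {0}
step 2: s <- (min(tid, -3) // 2)     {0}
step 3: s <- 0                       {1,2,3,4,5,6,7}
step 4: p <- 12                      {0,1,2,3,4,5,6,7}

Answer: 5 steps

p: 12,12,12,12,12,12,12,12
s: -2,0,0,0,0,0,0,0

steps = 5; useful = 25; efficiency = 25/40 = 5/8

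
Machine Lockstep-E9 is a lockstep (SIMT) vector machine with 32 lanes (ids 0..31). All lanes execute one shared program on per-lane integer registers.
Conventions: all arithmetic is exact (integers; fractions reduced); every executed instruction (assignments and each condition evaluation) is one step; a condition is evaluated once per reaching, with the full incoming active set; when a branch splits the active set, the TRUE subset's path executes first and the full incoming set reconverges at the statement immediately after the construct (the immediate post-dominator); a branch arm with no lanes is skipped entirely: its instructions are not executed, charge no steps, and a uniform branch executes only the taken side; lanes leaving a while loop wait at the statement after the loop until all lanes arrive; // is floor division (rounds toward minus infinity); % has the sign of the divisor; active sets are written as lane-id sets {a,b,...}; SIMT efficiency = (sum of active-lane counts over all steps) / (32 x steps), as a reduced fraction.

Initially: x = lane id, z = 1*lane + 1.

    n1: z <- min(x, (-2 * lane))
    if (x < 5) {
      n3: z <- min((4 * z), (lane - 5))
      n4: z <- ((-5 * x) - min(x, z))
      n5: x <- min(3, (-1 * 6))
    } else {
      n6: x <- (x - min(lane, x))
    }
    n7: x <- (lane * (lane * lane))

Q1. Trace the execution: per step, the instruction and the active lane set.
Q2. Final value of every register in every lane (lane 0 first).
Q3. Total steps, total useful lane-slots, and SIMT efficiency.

step 0: z <- min(x, (-2 * lane))     {0,1,2,3,4,5,6,7,8,9,10,11,12,13,14,15,16,17,18,19,20,21,22,23,24,25,26,27,28,29,30,31}
step 1: eval (x < 5)                 {0,1,2,3,4,5,6,7,8,9,10,11,12,13,14,15,16,17,18,19,20,21,22,23,24,25,26,27,28,29,30,31}
step 2: z <- min((4 * z), (lane - 5)) {0,1,2,3,4}
step 3: z <- ((-5 * x) - min(x, z))  {0,1,2,3,4}
step 4: x <- min(3, (-1 * 6))        {0,1,2,3,4}
step 5: x <- (x - min(lane, x))      {5,6,7,8,9,10,11,12,13,14,15,16,17,18,19,20,21,22,23,24,25,26,27,28,29,30,31}
step 6: x <- (lane * (lane * lane))  {0,1,2,3,4,5,6,7,8,9,10,11,12,13,14,15,16,17,18,19,20,21,22,23,24,25,26,27,28,29,30,31}

Answer: 7 steps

x: 0,1,8,27,64,125,216,343,512,729,1000,1331,1728,2197,2744,3375,4096,4913,5832,6859,8000,9261,10648,12167,13824,15625,17576,19683,21952,24389,27000,29791
z: 5,3,6,9,12,-10,-12,-14,-16,-18,-20,-22,-24,-26,-28,-30,-32,-34,-36,-38,-40,-42,-44,-46,-48,-50,-52,-54,-56,-58,-60,-62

steps = 7; useful = 138; efficiency = 138/224 = 69/112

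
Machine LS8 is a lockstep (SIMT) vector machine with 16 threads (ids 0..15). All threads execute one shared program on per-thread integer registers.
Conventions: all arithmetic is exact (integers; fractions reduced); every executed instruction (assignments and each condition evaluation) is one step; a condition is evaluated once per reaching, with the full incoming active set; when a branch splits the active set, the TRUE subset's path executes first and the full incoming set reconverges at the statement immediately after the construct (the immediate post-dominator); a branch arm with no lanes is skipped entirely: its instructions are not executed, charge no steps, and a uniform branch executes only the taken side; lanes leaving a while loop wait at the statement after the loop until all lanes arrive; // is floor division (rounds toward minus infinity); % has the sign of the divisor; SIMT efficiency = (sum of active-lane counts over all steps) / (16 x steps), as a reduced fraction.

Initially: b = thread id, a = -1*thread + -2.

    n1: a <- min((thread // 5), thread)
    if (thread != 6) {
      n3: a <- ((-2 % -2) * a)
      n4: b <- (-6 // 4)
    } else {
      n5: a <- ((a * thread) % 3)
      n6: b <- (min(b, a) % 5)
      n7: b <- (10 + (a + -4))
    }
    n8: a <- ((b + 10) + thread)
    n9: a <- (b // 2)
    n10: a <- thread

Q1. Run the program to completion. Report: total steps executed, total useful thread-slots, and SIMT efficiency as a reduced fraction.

Answer: 10 steps, 113 useful, 113/160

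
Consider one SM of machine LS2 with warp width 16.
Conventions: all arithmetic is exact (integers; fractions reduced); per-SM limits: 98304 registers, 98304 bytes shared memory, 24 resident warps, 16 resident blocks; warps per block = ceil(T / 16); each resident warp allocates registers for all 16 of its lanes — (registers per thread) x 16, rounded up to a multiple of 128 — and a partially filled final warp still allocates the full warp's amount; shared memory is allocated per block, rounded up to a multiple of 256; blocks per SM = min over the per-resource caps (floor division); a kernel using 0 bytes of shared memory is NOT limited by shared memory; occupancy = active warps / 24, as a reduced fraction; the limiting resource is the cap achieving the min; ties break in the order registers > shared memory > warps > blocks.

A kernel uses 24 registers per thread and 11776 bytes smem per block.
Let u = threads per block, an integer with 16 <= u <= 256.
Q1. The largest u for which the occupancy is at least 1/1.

Answer: u = 192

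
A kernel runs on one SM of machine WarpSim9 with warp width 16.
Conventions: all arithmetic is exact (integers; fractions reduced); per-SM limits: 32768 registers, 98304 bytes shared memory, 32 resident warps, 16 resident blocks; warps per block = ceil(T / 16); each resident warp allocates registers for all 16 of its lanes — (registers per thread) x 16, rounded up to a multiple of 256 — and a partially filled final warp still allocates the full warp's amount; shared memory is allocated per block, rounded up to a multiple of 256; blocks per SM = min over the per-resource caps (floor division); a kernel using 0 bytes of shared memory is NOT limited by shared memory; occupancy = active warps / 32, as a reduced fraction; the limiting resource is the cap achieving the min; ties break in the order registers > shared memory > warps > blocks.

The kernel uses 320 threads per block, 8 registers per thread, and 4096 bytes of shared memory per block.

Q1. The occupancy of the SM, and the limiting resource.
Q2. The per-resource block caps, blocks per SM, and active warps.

Answer: occupancy 5/8, limited by warps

registers: 6 blocks
shared memory: 24 blocks
warps: 1 block
blocks: 16 blocks

Answer: 1 block, 20 active warps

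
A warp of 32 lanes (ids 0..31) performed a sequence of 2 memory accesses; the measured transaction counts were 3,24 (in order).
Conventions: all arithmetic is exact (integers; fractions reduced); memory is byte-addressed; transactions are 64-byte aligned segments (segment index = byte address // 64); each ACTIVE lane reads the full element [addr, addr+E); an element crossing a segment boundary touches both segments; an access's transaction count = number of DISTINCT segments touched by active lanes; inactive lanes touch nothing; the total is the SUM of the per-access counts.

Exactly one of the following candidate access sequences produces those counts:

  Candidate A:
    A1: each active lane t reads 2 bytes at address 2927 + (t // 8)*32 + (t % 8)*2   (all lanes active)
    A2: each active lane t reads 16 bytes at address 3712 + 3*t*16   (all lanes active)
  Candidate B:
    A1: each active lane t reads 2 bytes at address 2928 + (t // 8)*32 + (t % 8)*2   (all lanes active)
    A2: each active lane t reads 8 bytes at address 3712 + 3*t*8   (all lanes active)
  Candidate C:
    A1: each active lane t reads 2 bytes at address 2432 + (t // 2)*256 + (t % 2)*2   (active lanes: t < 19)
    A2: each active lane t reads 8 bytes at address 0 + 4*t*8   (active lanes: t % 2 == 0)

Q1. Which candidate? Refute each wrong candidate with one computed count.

B: A2 gives 12 transactions, not 24
C: A1 gives 10 transactions, not 3
A: all counts match (3,24)

Answer: A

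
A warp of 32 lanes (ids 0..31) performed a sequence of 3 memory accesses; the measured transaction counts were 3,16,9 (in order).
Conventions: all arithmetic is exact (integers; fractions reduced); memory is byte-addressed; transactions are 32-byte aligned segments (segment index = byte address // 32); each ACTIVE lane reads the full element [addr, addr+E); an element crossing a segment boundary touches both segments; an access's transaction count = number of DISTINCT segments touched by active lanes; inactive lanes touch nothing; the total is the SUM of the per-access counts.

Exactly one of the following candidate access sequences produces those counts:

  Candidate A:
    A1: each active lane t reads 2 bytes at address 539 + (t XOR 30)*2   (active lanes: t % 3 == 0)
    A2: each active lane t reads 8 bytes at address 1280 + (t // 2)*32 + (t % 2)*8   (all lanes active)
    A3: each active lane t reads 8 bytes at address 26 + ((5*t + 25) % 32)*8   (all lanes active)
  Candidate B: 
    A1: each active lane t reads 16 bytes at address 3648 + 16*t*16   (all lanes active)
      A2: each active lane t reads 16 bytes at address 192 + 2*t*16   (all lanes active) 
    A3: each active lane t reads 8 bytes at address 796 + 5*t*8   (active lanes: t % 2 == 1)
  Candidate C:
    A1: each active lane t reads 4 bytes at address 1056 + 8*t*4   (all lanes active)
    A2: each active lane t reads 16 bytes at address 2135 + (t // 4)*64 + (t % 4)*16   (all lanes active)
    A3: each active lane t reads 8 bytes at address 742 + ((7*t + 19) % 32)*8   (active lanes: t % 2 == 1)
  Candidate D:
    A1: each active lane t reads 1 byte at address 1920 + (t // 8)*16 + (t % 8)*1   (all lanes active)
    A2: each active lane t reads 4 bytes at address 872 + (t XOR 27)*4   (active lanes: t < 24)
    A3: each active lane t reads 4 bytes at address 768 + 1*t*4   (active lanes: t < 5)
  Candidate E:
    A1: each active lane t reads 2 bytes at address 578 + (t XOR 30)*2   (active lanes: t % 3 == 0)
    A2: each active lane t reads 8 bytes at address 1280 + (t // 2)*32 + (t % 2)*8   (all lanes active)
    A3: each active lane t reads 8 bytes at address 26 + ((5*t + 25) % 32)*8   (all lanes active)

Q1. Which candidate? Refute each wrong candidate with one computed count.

B: A1 gives 32 transactions, not 3
C: A1 gives 32 transactions, not 3
D: A1 gives 2 transactions, not 3
E: A1 gives 2 transactions, not 3
A: all counts match (3,16,9)

Answer: A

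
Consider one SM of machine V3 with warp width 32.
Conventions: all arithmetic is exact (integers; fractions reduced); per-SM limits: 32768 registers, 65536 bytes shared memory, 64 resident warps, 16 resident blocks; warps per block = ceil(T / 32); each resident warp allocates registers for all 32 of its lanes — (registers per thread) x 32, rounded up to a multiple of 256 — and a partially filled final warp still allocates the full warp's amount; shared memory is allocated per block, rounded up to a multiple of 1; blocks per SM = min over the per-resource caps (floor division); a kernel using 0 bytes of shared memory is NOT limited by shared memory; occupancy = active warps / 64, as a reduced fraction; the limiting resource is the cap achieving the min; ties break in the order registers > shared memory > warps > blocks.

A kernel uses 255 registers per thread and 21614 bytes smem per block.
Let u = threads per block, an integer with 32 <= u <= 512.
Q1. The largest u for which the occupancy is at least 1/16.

Answer: u = 128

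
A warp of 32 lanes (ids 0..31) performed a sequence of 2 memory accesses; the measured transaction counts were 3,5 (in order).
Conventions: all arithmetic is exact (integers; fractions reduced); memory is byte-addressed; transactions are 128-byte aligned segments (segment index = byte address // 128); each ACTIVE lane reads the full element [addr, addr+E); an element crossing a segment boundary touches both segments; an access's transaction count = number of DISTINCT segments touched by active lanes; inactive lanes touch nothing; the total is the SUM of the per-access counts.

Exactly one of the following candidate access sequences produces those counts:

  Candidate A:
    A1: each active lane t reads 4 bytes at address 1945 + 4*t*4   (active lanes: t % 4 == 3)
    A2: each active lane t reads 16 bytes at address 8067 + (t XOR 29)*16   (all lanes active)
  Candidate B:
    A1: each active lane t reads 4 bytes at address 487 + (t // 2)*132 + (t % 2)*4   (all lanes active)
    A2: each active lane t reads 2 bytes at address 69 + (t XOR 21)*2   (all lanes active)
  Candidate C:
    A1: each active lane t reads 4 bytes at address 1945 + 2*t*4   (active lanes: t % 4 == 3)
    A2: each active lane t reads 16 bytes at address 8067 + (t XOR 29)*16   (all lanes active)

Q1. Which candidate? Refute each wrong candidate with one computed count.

A: A1 gives 5 transactions, not 3
B: A1 gives 17 transactions, not 3
C: all counts match (3,5)

Answer: C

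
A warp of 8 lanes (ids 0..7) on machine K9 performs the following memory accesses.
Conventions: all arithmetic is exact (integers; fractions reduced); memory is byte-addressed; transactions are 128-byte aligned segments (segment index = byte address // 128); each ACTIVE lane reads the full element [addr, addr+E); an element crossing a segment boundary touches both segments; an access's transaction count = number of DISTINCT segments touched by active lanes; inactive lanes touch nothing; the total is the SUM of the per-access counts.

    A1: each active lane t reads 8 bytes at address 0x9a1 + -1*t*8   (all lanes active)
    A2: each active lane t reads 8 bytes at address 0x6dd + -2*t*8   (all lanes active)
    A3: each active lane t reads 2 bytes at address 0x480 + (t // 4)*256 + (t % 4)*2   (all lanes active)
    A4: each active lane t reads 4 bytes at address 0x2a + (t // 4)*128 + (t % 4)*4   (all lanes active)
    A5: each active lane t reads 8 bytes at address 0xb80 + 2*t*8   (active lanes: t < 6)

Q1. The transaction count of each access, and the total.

A1: 2 transactions
A2: 2 transactions
A3: 2 transactions
A4: 2 transactions
A5: 1 transaction

Answer: 2,2,2,2,1; total 9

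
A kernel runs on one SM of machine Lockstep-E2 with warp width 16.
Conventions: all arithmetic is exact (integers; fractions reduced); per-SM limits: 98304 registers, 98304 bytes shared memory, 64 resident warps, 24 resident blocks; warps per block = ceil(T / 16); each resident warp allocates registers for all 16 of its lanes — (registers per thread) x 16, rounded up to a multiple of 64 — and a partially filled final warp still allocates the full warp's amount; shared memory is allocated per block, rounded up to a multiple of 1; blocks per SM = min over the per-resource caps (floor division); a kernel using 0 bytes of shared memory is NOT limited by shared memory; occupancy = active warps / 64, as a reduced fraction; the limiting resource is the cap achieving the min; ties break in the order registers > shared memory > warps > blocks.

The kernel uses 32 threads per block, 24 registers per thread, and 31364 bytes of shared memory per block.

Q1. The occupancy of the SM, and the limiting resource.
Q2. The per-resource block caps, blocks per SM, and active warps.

Answer: occupancy 3/32, limited by shared memory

registers: 128 blocks
shared memory: 3 blocks
warps: 32 blocks
blocks: 24 blocks

Answer: 3 blocks, 6 active warps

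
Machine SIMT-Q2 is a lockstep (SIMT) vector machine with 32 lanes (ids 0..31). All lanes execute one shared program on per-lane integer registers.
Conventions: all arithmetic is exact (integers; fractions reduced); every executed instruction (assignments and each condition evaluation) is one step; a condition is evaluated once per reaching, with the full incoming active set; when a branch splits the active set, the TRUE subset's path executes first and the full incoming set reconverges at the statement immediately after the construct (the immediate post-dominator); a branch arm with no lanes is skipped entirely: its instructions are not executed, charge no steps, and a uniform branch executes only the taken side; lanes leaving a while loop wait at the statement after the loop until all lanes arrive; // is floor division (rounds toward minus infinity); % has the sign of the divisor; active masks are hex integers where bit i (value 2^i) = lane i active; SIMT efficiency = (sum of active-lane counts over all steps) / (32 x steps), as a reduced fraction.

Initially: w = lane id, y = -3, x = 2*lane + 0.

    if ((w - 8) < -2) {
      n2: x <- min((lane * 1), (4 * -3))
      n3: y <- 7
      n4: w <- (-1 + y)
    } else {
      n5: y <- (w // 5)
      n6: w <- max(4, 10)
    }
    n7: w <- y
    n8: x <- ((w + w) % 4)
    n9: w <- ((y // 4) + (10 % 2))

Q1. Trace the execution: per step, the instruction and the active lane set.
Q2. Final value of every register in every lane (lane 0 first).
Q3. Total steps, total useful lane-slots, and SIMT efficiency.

step 0: eval ((w - 8) < -2)          0xffffffff
step 1: x <- min((lane * 1), (4 * -3)) 0x0000003f
step 2: y <- 7                       0x0000003f
step 3: w <- (-1 + y)                0x0000003f
step 4: y <- (w // 5)                0xffffffc0
step 5: w <- max(4, 10)              0xffffffc0
step 6: w <- y                       0xffffffff
step 7: x <- ((w + w) % 4)           0xffffffff
step 8: w <- ((y // 4) + (10 % 2))   0xffffffff

Answer: 9 steps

w: 1,1,1,1,1,1,0,0,0,0,0,0,0,0,0,0,0,0,0,0,1,1,1,1,1,1,1,1,1,1,1,1
y: 7,7,7,7,7,7,1,1,1,1,2,2,2,2,2,3,3,3,3,3,4,4,4,4,4,5,5,5,5,5,6,6
x: 2,2,2,2,2,2,2,2,2,2,0,0,0,0,0,2,2,2,2,2,0,0,0,0,0,2,2,2,2,2,0,0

steps = 9; useful = 198; efficiency = 198/288 = 11/16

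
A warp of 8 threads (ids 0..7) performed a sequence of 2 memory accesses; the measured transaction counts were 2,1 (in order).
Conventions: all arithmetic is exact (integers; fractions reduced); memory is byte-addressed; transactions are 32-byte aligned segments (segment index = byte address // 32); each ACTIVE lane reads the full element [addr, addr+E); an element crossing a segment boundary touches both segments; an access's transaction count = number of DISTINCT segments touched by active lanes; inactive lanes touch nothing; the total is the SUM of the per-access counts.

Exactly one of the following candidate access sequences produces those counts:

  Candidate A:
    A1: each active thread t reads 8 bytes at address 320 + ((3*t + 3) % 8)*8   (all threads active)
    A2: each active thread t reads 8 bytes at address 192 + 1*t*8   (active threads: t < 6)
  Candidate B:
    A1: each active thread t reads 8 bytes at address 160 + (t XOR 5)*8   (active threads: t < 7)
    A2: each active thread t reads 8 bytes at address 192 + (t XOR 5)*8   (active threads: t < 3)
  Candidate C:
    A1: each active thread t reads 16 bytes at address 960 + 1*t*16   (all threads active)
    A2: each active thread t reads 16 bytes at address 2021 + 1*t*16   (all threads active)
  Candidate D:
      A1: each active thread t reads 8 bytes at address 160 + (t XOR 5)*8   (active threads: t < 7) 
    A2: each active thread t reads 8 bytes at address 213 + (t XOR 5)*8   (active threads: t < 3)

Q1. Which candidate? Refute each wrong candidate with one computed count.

A: A2 gives 2 transactions, not 1
C: A1 gives 4 transactions, not 2
D: A2 gives 2 transactions, not 1
B: all counts match (2,1)

Answer: B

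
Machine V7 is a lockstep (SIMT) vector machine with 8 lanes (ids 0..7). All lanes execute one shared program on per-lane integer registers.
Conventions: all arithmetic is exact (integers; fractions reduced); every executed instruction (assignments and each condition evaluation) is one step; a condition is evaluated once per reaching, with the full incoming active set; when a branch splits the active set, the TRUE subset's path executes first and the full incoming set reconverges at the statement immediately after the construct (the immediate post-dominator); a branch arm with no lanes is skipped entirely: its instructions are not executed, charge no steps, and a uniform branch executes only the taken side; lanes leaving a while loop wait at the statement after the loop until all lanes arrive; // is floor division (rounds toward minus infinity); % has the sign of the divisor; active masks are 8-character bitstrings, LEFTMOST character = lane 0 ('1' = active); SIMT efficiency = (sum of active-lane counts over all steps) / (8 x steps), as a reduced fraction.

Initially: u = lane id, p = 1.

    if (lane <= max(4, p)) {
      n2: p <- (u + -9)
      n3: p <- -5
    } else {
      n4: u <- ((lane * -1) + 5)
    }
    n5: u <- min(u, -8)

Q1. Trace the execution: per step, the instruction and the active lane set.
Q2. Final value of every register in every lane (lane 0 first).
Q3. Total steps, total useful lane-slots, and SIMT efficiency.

step 0: eval (lane <= max(4, p))     11111111
step 1: p <- (u + -9)                11111000
step 2: p <- -5                      11111000
step 3: u <- ((lane * -1) + 5)       00000111
step 4: u <- min(u, -8)              11111111

Answer: 5 steps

u: -8,-8,-8,-8,-8,-8,-8,-8
p: -5,-5,-5,-5,-5,1,1,1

steps = 5; useful = 29; efficiency = 29/40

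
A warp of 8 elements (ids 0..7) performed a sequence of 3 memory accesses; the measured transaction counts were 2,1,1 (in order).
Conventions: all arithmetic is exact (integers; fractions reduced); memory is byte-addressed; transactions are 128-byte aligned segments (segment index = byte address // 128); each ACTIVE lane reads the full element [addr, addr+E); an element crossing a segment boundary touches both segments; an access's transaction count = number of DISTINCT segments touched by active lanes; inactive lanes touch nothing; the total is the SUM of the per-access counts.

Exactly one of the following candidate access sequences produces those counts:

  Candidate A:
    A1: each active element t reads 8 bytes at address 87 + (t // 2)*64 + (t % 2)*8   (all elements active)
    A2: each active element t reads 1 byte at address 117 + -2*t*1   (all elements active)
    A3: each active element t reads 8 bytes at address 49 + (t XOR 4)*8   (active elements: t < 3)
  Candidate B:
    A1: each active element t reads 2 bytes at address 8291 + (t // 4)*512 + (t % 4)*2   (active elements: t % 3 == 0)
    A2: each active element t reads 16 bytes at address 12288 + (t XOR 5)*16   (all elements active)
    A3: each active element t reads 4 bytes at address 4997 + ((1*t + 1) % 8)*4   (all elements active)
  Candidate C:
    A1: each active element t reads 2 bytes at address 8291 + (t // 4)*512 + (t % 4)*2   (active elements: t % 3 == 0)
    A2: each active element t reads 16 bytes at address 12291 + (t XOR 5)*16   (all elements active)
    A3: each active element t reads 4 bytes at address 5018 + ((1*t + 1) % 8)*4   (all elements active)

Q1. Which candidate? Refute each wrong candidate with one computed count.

A: A1 gives 3 transactions, not 2
C: A2 gives 2 transactions, not 1
B: all counts match (2,1,1)

Answer: B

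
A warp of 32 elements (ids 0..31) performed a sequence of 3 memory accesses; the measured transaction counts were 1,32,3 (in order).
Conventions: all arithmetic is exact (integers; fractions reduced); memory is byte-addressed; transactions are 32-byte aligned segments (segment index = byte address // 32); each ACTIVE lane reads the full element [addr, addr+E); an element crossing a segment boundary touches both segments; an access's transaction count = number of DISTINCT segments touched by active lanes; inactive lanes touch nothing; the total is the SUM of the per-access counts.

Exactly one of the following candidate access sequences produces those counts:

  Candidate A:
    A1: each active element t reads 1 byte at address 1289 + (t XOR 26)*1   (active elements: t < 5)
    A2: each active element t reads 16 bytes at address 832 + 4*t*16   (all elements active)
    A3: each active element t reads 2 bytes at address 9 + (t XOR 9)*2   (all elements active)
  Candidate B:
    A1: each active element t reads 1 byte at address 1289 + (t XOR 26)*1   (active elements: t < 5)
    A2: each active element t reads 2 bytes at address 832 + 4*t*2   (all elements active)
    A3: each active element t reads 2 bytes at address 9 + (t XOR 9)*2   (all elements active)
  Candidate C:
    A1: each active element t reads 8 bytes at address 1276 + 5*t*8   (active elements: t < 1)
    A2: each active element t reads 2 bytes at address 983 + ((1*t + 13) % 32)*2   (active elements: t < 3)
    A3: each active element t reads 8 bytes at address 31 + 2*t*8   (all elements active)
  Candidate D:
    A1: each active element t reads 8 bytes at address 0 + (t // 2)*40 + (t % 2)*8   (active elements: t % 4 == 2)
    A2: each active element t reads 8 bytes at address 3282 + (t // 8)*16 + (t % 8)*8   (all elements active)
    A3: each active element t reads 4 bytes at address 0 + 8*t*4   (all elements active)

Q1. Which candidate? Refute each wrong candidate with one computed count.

B: A2 gives 8 transactions, not 32
C: A1 gives 2 transactions, not 1
D: A1 gives 8 transactions, not 1
A: all counts match (1,32,3)

Answer: A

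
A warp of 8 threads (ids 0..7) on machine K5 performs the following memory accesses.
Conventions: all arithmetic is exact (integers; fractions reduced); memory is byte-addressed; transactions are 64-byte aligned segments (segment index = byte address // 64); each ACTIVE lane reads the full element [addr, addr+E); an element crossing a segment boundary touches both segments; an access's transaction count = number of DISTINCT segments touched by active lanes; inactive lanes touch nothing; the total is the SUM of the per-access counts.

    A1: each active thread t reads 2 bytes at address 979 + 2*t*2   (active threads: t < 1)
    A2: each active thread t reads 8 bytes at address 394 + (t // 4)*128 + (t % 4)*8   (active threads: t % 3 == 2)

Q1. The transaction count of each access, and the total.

A1: 1 transaction
A2: 2 transactions

Answer: 1,2; total 3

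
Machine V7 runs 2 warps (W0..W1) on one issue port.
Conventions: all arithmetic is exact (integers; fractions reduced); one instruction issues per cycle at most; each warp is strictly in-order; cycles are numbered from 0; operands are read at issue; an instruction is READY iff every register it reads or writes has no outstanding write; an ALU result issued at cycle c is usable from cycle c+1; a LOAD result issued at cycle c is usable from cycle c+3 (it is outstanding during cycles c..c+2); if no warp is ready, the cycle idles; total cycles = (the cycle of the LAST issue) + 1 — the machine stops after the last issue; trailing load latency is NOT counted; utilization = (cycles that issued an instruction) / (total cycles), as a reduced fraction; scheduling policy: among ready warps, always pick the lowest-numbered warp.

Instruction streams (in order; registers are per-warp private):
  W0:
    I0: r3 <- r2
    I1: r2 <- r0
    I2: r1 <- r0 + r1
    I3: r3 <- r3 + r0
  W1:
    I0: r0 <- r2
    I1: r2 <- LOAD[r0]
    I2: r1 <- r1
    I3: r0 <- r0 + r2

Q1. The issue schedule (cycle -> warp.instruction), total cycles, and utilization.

cycle 0: W0.I0
cycle 1: W0.I1
cycle 2: W0.I2
cycle 3: W0.I3
cycle 4: W1.I0
cycle 5: W1.I1
cycle 6: W1.I2
cycle 7: idle
cycle 8: W1.I3

Answer: 9 cycles, utilization 8/9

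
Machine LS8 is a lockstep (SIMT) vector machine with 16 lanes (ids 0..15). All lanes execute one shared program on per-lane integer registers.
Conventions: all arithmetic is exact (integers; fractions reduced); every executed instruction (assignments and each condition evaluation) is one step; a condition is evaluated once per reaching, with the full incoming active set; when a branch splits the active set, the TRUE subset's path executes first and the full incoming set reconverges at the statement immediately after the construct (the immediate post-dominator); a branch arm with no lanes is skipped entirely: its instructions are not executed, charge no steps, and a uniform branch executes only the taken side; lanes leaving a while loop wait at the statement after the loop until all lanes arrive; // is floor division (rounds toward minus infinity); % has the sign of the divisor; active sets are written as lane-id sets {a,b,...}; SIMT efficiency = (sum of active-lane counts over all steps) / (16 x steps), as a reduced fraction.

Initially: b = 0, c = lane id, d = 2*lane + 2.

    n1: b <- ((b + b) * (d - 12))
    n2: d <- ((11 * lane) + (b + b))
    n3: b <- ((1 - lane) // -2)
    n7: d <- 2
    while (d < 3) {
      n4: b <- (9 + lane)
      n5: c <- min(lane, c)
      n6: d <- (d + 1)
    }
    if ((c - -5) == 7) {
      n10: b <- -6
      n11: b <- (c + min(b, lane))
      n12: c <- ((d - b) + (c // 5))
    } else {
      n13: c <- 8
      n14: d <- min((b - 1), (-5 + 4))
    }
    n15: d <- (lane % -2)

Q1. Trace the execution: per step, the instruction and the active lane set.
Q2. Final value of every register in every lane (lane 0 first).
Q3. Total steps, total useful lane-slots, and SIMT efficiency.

step 0: b <- ((b + b) * (d - 12))    {0,1,2,3,4,5,6,7,8,9,10,11,12,13,14,15}
step 1: d <- ((11 * lane) + (b + b)) {0,1,2,3,4,5,6,7,8,9,10,11,12,13,14,15}
step 2: b <- ((1 - lane) // -2)      {0,1,2,3,4,5,6,7,8,9,10,11,12,13,14,15}
step 3: d <- 2                       {0,1,2,3,4,5,6,7,8,9,10,11,12,13,14,15}
step 4: eval (d < 3)                 {0,1,2,3,4,5,6,7,8,9,10,11,12,13,14,15}
step 5: b <- (9 + lane)              {0,1,2,3,4,5,6,7,8,9,10,11,12,13,14,15}
step 6: c <- min(lane, c)            {0,1,2,3,4,5,6,7,8,9,10,11,12,13,14,15}
step 7: d <- (d + 1)                 {0,1,2,3,4,5,6,7,8,9,10,11,12,13,14,15}
step 8: eval (d < 3)                 {0,1,2,3,4,5,6,7,8,9,10,11,12,13,14,15}
step 9: eval ((c - -5) == 7)         {0,1,2,3,4,5,6,7,8,9,10,11,12,13,14,15}
step 10: b <- -6                      {2}
step 11: b <- (c + min(b, lane))      {2}
step 12: c <- ((d - b) + (c // 5))    {2}
step 13: c <- 8                       {0,1,3,4,5,6,7,8,9,10,11,12,13,14,15}
step 14: d <- min((b - 1), (-5 + 4))  {0,1,3,4,5,6,7,8,9,10,11,12,13,14,15}
step 15: d <- (lane % -2)             {0,1,2,3,4,5,6,7,8,9,10,11,12,13,14,15}

Answer: 16 steps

b: 9,10,-4,12,13,14,15,16,17,18,19,20,21,22,23,24
c: 8,8,7,8,8,8,8,8,8,8,8,8,8,8,8,8
d: 0,-1,0,-1,0,-1,0,-1,0,-1,0,-1,0,-1,0,-1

steps = 16; useful = 209; efficiency = 209/256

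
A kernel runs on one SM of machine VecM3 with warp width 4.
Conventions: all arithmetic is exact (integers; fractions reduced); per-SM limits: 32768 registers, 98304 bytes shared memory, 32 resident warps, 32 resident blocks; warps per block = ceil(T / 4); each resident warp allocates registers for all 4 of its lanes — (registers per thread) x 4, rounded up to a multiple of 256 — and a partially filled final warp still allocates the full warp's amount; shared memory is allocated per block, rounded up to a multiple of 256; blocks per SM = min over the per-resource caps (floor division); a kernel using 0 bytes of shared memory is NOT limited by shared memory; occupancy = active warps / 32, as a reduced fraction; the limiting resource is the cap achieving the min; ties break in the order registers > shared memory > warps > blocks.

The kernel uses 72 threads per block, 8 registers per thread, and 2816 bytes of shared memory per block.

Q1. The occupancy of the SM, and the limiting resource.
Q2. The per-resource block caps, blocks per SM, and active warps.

Answer: occupancy 9/16, limited by warps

registers: 7 blocks
shared memory: 34 blocks
warps: 1 block
blocks: 32 blocks

Answer: 1 block, 18 active warps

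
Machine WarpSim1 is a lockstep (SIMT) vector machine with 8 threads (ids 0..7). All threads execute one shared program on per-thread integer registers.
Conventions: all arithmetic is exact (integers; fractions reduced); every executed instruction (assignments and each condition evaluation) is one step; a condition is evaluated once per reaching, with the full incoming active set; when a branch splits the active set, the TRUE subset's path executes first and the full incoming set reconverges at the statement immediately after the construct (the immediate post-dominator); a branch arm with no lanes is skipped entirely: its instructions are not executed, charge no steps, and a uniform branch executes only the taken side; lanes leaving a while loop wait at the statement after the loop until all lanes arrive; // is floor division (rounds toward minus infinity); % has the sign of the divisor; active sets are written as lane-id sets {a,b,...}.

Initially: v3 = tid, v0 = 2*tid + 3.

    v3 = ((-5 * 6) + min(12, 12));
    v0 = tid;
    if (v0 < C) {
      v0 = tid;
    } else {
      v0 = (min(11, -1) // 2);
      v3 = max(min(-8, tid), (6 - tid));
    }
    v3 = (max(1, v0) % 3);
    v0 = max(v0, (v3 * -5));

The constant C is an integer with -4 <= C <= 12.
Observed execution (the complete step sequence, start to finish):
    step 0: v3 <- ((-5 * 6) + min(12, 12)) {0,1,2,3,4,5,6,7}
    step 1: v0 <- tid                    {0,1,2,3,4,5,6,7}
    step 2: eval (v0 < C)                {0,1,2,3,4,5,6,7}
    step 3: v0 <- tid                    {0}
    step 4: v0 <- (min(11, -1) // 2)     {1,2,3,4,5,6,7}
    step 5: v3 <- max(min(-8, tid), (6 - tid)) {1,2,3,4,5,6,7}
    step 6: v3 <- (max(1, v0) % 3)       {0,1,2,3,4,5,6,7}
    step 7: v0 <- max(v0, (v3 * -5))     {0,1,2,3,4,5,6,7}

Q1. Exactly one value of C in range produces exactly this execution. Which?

Answer: C = 1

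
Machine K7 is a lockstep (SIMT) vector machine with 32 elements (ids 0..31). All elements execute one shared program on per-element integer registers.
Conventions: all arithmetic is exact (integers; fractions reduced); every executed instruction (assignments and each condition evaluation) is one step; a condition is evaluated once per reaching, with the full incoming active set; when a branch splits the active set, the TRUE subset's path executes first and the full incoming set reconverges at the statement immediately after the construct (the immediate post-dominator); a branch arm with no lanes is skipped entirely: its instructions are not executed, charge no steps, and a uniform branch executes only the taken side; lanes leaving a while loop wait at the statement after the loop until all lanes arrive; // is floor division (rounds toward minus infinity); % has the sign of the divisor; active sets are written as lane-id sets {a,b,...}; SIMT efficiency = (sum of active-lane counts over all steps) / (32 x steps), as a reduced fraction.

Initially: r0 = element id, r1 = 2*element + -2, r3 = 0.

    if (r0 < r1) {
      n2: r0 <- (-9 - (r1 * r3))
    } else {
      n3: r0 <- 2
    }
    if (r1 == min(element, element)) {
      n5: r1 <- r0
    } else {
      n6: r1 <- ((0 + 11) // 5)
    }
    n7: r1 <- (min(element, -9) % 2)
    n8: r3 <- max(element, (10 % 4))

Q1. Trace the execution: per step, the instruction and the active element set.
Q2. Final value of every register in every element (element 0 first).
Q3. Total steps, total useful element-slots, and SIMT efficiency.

step 0: eval (r0 < r1)               {0,1,2,3,4,5,6,7,8,9,10,11,12,13,14,15,16,17,18,19,20,21,22,23,24,25,26,27,28,29,30,31}
step 1: r0 <- (-9 - (r1 * r3))       {3,4,5,6,7,8,9,10,11,12,13,14,15,16,17,18,19,20,21,22,23,24,25,26,27,28,29,30,31}
step 2: r0 <- 2                      {0,1,2}
step 3: eval (r1 == min(element, element)) {0,1,2,3,4,5,6,7,8,9,10,11,12,13,14,15,16,17,18,19,20,21,22,23,24,25,26,27,28,29,30,31}
step 4: r1 <- r0                     {2}
step 5: r1 <- ((0 + 11) // 5)        {0,1,3,4,5,6,7,8,9,10,11,12,13,14,15,16,17,18,19,20,21,22,23,24,25,26,27,28,29,30,31}
step 6: r1 <- (min(element, -9) % 2) {0,1,2,3,4,5,6,7,8,9,10,11,12,13,14,15,16,17,18,19,20,21,22,23,24,25,26,27,28,29,30,31}
step 7: r3 <- max(element, (10 % 4)) {0,1,2,3,4,5,6,7,8,9,10,11,12,13,14,15,16,17,18,19,20,21,22,23,24,25,26,27,28,29,30,31}

Answer: 8 steps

r0: 2,2,2,-9,-9,-9,-9,-9,-9,-9,-9,-9,-9,-9,-9,-9,-9,-9,-9,-9,-9,-9,-9,-9,-9,-9,-9,-9,-9,-9,-9,-9
r1: 1,1,1,1,1,1,1,1,1,1,1,1,1,1,1,1,1,1,1,1,1,1,1,1,1,1,1,1,1,1,1,1
r3: 2,2,2,3,4,5,6,7,8,9,10,11,12,13,14,15,16,17,18,19,20,21,22,23,24,25,26,27,28,29,30,31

steps = 8; useful = 192; efficiency = 192/256 = 3/4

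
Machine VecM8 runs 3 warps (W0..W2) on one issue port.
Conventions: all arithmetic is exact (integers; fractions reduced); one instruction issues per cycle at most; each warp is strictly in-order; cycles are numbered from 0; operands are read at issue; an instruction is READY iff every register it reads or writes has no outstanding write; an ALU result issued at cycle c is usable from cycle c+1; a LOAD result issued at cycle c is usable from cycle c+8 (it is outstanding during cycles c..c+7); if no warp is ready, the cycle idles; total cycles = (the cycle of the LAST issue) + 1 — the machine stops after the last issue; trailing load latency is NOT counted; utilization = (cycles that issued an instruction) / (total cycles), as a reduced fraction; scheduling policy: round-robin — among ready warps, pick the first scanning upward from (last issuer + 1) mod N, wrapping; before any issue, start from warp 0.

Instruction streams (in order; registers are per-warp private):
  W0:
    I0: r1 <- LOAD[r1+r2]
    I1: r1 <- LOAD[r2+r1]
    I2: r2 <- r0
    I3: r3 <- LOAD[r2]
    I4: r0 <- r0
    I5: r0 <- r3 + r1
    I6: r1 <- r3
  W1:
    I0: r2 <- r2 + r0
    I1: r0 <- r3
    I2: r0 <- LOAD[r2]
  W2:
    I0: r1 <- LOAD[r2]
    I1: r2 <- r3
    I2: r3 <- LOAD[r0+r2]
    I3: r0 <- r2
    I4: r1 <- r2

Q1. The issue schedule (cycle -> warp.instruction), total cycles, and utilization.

cycle 0: W0.I0
cycle 1: W1.I0
cycle 2: W2.I0
cycle 3: W1.I1
cycle 4: W2.I1
cycle 5: W1.I2
cycle 6: W2.I2
cycle 7: W2.I3
cycle 8: W0.I1
cycle 9: W0.I2
cycle 10: W2.I4
cycle 11: W0.I3
cycle 12: W0.I4
cycle 13: idle
cycle 14: idle
cycle 15: idle
cycle 16: idle
cycle 17: idle
cycle 18: idle
cycle 19: W0.I5
cycle 20: W0.I6

Answer: 21 cycles, utilization 5/7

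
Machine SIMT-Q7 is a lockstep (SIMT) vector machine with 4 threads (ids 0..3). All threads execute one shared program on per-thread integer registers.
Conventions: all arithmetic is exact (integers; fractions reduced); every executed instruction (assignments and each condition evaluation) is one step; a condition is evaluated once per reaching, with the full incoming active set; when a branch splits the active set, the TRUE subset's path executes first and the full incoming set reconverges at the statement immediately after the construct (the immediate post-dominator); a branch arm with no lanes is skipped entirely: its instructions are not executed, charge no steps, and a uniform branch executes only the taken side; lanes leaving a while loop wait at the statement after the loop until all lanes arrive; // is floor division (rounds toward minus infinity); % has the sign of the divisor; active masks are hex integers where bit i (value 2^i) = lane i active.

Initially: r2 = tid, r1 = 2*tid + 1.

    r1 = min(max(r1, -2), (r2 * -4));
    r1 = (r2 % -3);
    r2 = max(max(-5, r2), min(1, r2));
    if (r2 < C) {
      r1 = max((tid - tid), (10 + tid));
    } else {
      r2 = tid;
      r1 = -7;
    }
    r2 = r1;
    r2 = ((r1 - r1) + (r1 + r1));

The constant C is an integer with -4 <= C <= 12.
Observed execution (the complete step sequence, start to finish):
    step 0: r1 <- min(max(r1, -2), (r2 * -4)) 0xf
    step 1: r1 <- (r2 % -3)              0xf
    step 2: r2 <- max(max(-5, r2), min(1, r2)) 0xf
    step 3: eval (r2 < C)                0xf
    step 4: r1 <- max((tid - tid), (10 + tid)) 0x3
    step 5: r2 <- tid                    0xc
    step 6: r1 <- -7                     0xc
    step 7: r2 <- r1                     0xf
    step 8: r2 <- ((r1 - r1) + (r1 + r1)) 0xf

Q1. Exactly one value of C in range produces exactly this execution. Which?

Answer: C = 2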